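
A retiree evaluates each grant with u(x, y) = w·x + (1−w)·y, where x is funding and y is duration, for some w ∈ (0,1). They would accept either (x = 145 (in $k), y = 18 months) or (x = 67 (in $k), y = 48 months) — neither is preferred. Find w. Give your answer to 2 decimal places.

Equating utilities: w·145 + (1−w)·18 = w·67 + (1−w)·48.
Collecting terms: w·78 = (1−w)·30.
Hence w = 30/(78+30) = 30/108 = 0.28.

w = 0.28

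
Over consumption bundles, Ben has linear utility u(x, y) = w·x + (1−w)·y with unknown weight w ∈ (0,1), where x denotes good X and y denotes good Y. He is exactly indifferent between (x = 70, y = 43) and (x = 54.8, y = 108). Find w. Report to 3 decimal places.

Indifference: w·70 + (1−w)·43 = w·54.8 + (1−w)·108.
Collecting terms: w·15.2 = (1−w)·65.
So w/(1−w) = 65/15.2 = 4.2763, giving w = 65/(15.2+65) = 0.810.

w = 0.810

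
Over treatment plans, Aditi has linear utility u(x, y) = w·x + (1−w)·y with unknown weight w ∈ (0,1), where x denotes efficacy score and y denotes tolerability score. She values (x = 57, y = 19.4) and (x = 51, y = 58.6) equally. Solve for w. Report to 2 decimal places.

w = 0.87

Indifference: w·57 + (1−w)·19.4 = w·51 + (1−w)·58.6.
Rearranging, 6·w − 39.2·(1−w) = 0.
The marginal rate of substitution is 39.2/6, so w = 39.2/(6+39.2) = 0.87.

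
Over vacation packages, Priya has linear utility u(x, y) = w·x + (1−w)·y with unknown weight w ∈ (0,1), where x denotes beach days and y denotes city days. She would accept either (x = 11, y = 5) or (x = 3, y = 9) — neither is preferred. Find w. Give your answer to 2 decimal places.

Equating utilities: w·11 + (1−w)·5 = w·3 + (1−w)·9.
w·(11−3) = (1−w)·(9−5), i.e. w·8 = (1−w)·4.
Hence w = 4/(8+4) = 4/12 = 0.33.

w = 0.33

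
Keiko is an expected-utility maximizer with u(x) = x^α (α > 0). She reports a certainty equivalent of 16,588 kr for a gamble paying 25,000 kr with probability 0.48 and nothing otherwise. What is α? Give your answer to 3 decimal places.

Since u(0) = 0, the lottery's EU is 0.48·25000^α.
Setting u(16588) equal to that: 16588^α = 0.48·25000^α ⇒ (16588/25000)^α = 0.48.
Take logs: α = ln 0.48 / ln(16588/25000) ≈ 1.78931.

α ≈ 1.789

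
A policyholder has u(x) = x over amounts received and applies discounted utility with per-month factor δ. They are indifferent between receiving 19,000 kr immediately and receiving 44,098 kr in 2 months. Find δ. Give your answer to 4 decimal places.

Indifference means u(19000) = δ^2 · u(44098), so δ^2 = u(19000)/u(44098).
With u(x) = x: δ^2 = 19000/44098 = 0.43086.
Taking the square root: δ = 0.43086^(1/2) ≈ 0.6564.

δ ≈ 0.6564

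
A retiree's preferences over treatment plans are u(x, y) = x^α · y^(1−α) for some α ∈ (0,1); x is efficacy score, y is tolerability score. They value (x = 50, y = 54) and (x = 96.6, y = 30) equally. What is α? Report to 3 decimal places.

α ≈ 0.472

Indifference: 50^α · 54^(1−α) = 96.6^α · 30^(1−α).
Taking logs: α·ln 50 + (1−α)·ln 54 = α·ln 96.6 + (1−α)·ln 30, i.e. α·-0.658556 = (1−α)·-0.587787.
With A = -0.658556 and B = -0.587787: α·A = (1−α)·B, so α = B/(A+B) = -0.587787/-1.246343 ≈ 0.472.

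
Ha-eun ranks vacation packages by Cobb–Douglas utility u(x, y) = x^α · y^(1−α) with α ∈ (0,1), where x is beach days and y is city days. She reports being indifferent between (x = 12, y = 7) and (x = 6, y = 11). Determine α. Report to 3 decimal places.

α ≈ 0.395

The Cobb–Douglas utilities coincide, so 12^α·7^(1−α) = 6^α·11^(1−α).
(12/6)^α = (11/7)^(1−α); take logs: α·ln(12/6) = (1−α)·ln(11/7), i.e. α·0.693147 = (1−α)·0.451985.
With A = 0.693147 and B = 0.451985: α·A = (1−α)·B, so α = B/(A+B) = 0.451985/1.145132 ≈ 0.395.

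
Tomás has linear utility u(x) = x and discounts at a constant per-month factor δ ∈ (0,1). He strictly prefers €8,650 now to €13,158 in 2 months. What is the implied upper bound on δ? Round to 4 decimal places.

Comparing present values: 8650 > δ^2·13158.
Dividing by 13158: δ^2 < 0.65739. Both sides are positive, so the square root keeps the direction.
δ < 0.65739^(1/2) = 0.8108.

δ < 0.8108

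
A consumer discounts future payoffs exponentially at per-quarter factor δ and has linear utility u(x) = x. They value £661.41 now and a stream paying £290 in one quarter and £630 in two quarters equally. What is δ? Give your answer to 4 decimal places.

δ ≈ 0.8200

The stream is worth 290δ + 630δ² today, so 290δ + 630δ² = 661.41.
That is, 630δ² + 290δ − 661.41 = 0, a quadratic in δ.
By the quadratic formula (taking the positive root), δ = (−290 + √1750853.20) / 1260 ≈ 0.8200.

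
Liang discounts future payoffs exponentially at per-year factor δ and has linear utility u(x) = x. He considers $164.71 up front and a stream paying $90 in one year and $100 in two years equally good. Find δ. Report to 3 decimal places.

Present value of the stream is 90·δ + 100·δ². Indifference gives 90δ + 100δ² = 164.71.
So 100δ² + 90δ − 164.71 = 0.
δ = (−90 + √(90² + 4·100·164.71)) / (2·100) = (−90 + √73984.00) / 200 ≈ 0.910.

δ ≈ 0.910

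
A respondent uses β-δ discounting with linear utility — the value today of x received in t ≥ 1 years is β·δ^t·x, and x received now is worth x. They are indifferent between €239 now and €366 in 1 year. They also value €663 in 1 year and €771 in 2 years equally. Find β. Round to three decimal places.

The second indifference involves only future payoffs, so β cancels: β·δ^1·663 = β·δ^2·771, giving δ = 663/771 = 0.85992.
Substituting δ into 239 = β·δ·366: β = 239/(314.732) ≈ 0.759.

β ≈ 0.759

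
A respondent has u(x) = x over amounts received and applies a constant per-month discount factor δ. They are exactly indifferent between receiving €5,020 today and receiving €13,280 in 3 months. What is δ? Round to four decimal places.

δ ≈ 0.7231

The payoff in 3 months is discounted by δ^3, so u(5020) = δ^3·u(13280) and δ^3 = u(5020)/u(13280).
With u(x) = x: δ^3 = 5020/13280 = 0.37801.
So δ = 0.37801^(1/3) ≈ 0.7231.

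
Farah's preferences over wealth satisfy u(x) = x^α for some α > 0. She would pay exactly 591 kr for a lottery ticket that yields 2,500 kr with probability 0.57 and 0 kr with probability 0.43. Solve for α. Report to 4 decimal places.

α ≈ 0.3898

The lottery's expected utility is 0.57·u(2500) + 0.43·u(0) = 0.57·2500^α (since u(0) = 0 for α > 0).
Setting u(591) equal to that: 591^α = 0.57·2500^α ⇒ (591/2500)^α = 0.57.
Taking logs: α·ln(591/2500) = ln(0.57), so α = -0.5621189 / -1.4422300 ≈ 0.3898.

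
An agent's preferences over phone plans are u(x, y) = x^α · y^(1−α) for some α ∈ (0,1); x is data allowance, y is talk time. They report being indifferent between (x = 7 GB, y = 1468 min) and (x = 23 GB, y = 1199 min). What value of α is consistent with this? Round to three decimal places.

α ≈ 0.145

Indifference: 7^α · 1468^(1−α) = 23^α · 1199^(1−α).
Taking logs: α·ln 7 + (1−α)·ln 1468 = α·ln 23 + (1−α)·ln 1199, i.e. α·-1.189584 = (1−α)·-0.202413.
Thus α·(-1.391997) = -0.202413, so α = -0.202413/-1.391997 ≈ 0.145.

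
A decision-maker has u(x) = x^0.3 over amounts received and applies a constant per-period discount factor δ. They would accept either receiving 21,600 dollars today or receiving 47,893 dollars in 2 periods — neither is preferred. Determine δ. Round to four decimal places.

δ ≈ 0.8874

Indifference means u(21600) = δ^2 · u(47893), so δ^2 = u(21600)/u(47893).
Since u(x) = x^0.3, δ^2 = (21600/47893)^0.3 = 0.45101^0.3 = 0.78751.
So δ = 0.78751^(1/2) ≈ 0.8874.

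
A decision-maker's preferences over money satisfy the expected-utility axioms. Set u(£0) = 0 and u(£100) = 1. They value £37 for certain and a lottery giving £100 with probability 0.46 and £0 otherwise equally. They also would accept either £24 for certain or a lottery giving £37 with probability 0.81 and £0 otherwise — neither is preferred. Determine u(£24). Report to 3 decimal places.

0.373

The first gamble pins u(£37): it must equal 0.46·1 + 0.54·0 = 0.46.
Then u(£24) = 0.81·u(£37) + 0.19·u(£0) = 0.81·0.46 + 0.19·0.00 = 0.3726.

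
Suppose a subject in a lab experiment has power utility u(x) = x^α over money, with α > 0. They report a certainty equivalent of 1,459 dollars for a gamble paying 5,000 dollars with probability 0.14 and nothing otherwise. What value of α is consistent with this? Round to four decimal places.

α ≈ 1.5963

The lottery's expected utility is 0.14·u(5000) + 0.86·u(0) = 0.14·5000^α (since u(0) = 0 for α > 0).
Setting u(1459) equal to that: 1459^α = 0.14·5000^α ⇒ (1459/5000)^α = 0.14.
Taking logs: α·ln(1459/5000) = ln(0.14), so α = -1.9661129 / -1.2316866 ≈ 1.5963.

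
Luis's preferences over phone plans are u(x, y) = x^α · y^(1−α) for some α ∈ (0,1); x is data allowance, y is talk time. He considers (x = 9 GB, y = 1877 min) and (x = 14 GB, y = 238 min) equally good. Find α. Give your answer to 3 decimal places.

The Cobb–Douglas utilities coincide, so 9^α·1877^(1−α) = 14^α·238^(1−α).
(9/14)^α = (238/1877)^(1−α); take logs: α·ln(9/14) = (1−α)·ln(238/1877), i.e. α·-0.441833 = (1−α)·-2.065159.
So α/(1−α) = (-2.065159)/(-0.441833) = 4.674071, and α = 4.674071/5.674071 ≈ 0.824.

α ≈ 0.824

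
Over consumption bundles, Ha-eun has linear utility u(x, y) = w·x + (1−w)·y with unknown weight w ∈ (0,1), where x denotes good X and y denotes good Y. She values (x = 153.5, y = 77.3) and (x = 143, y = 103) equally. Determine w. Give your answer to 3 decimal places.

w = 0.710

Indifference: w·153.5 + (1−w)·77.3 = w·143 + (1−w)·103.
Rearranging, 10.5·w − 25.7·(1−w) = 0.
The marginal rate of substitution is 25.7/10.5, so w = 25.7/(10.5+25.7) = 0.710.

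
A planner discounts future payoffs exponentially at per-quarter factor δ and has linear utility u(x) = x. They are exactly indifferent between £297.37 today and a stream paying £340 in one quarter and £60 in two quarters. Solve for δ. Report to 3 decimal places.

Equating present values: 297.37 = 340δ + 60δ².
That is, 60δ² + 340δ − 297.37 = 0, a quadratic in δ.
The positive root is δ = [−340 + √(340² + 4·60·297.37)] / (2·60) = (−340 + 432.399)/120 ≈ 0.770.

δ ≈ 0.770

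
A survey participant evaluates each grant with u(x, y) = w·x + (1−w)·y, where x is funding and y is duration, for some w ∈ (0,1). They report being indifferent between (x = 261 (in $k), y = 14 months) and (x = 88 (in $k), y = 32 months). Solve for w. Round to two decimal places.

w = 0.09

u(261,14) = u(88,32) means w·261 + (1−w)·14 = w·88 + (1−w)·32.
Collecting terms: w·173 = (1−w)·18.
The marginal rate of substitution is 18/173, so w = 18/(173+18) = 0.09.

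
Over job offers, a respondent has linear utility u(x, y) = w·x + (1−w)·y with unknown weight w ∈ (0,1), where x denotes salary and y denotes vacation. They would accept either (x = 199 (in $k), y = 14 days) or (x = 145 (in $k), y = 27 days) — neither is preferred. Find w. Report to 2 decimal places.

w = 0.19

Equating utilities: w·199 + (1−w)·14 = w·145 + (1−w)·27.
Collecting terms: w·54 = (1−w)·13.
So w/(1−w) = 13/54 = 0.2407, giving w = 13/(54+13) = 0.19.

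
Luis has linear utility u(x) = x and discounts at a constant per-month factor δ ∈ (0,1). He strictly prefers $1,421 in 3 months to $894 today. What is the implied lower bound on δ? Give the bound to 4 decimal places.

Comparing present values: 894 < δ^3·1421.
So δ^3 > 894/1421 = 0.62913; taking the cube root of both positive sides preserves the inequality.
δ > (894/1421)^(1/3) ≈ 0.8569.

δ > 0.8569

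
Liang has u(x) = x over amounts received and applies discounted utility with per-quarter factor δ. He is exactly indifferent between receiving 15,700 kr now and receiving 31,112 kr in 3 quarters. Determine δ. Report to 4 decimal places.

δ ≈ 0.7961

Equating discounted utilities: u(15700) = δ^3·u(31112) ⇒ δ^3 = u(15700)/u(31112).
With u(x) = x: δ^3 = 15700/31112 = 0.50463.
Hence δ = (0.50463)^(1/3) = 0.796142.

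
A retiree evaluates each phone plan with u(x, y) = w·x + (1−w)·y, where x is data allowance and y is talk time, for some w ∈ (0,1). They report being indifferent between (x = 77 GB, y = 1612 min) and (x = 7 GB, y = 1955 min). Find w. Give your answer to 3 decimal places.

u(77,1612) = u(7,1955) means w·77 + (1−w)·1612 = w·7 + (1−w)·1955.
w·(77−7) = (1−w)·(1955−1612), i.e. w·70 = (1−w)·343.
Hence w = 343/(70+343) = 343/413 = 0.831.

w = 0.831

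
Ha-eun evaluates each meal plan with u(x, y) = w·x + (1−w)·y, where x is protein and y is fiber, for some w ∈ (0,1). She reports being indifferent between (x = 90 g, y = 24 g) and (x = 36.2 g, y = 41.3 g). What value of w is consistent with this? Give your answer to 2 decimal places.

w = 0.24

Equating utilities: w·90 + (1−w)·24 = w·36.2 + (1−w)·41.3.
w·(90−36.2) = (1−w)·(41.3−24), i.e. w·53.8 = (1−w)·17.3.
Hence w = 17.3/(53.8+17.3) = 17.3/71.1 = 0.24.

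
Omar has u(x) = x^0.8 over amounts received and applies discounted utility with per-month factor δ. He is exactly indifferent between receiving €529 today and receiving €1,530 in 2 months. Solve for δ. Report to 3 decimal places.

δ ≈ 0.654

The payoff in 2 months is discounted by δ^2, so u(529) = δ^2·u(1530) and δ^2 = u(529)/u(1530).
With u(x) = x^0.8: δ^2 = 529^0.8/1530^0.8 = (529/1530)^0.8 = 0.42757.
Taking the square root: δ = 0.42757^(1/2) ≈ 0.654.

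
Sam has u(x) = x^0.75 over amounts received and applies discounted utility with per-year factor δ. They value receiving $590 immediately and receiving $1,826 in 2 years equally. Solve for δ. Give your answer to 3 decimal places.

Equating discounted utilities: u(590) = δ^2·u(1826) ⇒ δ^2 = u(590)/u(1826).
Since u(x) = x^0.75, δ^2 = (590/1826)^0.75 = 0.32311^0.75 = 0.42856.
So δ = 0.42856^(1/2) ≈ 0.655.

δ ≈ 0.655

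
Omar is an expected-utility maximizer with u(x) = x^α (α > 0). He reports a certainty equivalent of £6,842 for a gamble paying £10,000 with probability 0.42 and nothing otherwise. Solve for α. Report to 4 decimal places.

EU(lottery) = 0.42·10000^α + 0.58·0 = 0.42·10000^α.
Indifference: 6842^α = 0.42·10000^α, so (6842/10000)^α = 0.42.
α = ln(0.42) / ln(6842/10000) = -0.8675006/-0.3795050 ≈ 2.2859.

α ≈ 2.2859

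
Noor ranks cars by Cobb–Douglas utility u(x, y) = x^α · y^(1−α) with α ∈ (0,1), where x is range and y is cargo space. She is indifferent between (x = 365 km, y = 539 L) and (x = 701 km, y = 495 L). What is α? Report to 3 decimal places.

The Cobb–Douglas utilities coincide, so 365^α·539^(1−α) = 701^α·495^(1−α).
(365/701)^α = (495/539)^(1−α); take logs: α·ln(365/701) = (1−α)·ln(495/539), i.e. α·-0.652611 = (1−α)·-0.085158.
Thus α·(-0.737769) = -0.085158, so α = -0.085158/-0.737769 ≈ 0.115.

α ≈ 0.115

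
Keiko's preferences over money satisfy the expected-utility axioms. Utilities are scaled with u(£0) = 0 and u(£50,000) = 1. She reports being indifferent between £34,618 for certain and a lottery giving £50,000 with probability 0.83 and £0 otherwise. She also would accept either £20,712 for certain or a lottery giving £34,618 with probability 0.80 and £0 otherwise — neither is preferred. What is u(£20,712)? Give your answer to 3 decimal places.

0.664

First, u(£34,618) = 0.83·u(£50,000) + 0.17·u(£0) = 0.83.
The second indifference gives u(£20,712) = 0.80·u(£34,618) + 0.20·u(£0) = 0.80·0.83 + 0.20·0.00 = 0.6640.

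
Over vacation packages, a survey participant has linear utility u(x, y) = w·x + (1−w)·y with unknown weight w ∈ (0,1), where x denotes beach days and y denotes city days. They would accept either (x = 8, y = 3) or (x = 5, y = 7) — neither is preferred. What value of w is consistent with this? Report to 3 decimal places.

u(8,3) = u(5,7) means w·8 + (1−w)·3 = w·5 + (1−w)·7.
Rearranging, 3·w − 4·(1−w) = 0.
Hence w = 4/(3+4) = 4/7 = 0.571.

w = 0.571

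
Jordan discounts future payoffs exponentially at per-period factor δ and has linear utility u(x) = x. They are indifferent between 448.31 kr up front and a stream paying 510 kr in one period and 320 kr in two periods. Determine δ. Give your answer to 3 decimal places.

Equating present values: 448.31 = 510δ + 320δ².
Rearranged: 320δ² + 510δ − 448.31 = 0.
By the quadratic formula (taking the positive root), δ = (−510 + √833936.80) / 640 ≈ 0.630.

δ ≈ 0.630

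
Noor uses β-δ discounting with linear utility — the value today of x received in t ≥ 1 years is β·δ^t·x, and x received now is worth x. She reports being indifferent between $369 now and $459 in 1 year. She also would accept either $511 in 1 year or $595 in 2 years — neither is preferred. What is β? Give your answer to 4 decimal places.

Both payoffs in the second observation are in the future, so β drops out: δ^1·511 = δ^2·595 ⇒ δ = 511/595 = 0.85882.
Substituting δ into 369 = β·δ·459: β = 369/(394.200) ≈ 0.9361.

β ≈ 0.9361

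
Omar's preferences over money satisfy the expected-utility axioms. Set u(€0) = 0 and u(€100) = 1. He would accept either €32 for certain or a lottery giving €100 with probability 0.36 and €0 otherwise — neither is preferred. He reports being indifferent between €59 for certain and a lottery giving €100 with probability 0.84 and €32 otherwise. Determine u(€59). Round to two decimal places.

The first gamble pins u(€32): it must equal 0.36·1 + 0.64·0 = 0.36.
Chaining: u(€59) = 0.84·1.00 + 0.16·0.36 = 0.8976.

0.90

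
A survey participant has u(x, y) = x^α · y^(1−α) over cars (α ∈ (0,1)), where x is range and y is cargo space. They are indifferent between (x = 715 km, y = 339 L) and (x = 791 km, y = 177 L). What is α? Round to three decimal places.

The Cobb–Douglas utilities coincide, so 715^α·339^(1−α) = 791^α·177^(1−α).
Rearrange to (715/791)^α = (177/339)^(1−α) and take logs: α·-0.101015 = (1−α)·-0.649850.
So α/(1−α) = (-0.649850)/(-0.101015) = 6.433203, and α = 6.433203/7.433203 ≈ 0.865.

α ≈ 0.865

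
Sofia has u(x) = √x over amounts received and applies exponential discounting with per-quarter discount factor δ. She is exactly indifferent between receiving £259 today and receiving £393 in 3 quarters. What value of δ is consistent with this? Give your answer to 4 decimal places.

Equating discounted utilities: u(259) = δ^3·u(393) ⇒ δ^3 = u(259)/u(393).
With u(x) = √x: δ^3 = √259/√393 = √(259/393) = 0.81181.
So δ = 0.81181^(1/3) ≈ 0.9329.

δ ≈ 0.9329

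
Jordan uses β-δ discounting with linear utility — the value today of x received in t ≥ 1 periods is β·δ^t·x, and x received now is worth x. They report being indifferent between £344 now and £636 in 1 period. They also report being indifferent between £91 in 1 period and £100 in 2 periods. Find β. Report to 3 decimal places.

From the later pair, β·δ^1·91 = β·δ^2·100; dividing through, δ = 91/100 = 0.91000.
Substituting δ into 344 = β·δ·636: β = 344/(578.760) ≈ 0.594.

β ≈ 0.594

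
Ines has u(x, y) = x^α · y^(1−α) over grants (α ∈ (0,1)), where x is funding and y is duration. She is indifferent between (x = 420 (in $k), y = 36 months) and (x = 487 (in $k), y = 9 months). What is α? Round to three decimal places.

α ≈ 0.904

The Cobb–Douglas utilities coincide, so 420^α·36^(1−α) = 487^α·9^(1−α).
Taking logs: α·ln 420 + (1−α)·ln 36 = α·ln 487 + (1−α)·ln 9, i.e. α·-0.148009 = (1−α)·-1.386294.
Thus α·(-1.534303) = -1.386294, so α = -1.386294/-1.534303 ≈ 0.904.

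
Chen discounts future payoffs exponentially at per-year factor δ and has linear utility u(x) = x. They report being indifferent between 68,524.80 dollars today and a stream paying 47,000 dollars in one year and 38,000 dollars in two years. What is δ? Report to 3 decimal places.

Present value of the stream is 47000·δ + 38000·δ². Indifference gives 47000δ + 38000δ² = 68524.80.
So 38000δ² + 47000δ − 68524.80 = 0.
By the quadratic formula (taking the positive root), δ = (−47000 + √12624769600.00) / 76000 ≈ 0.860.

δ ≈ 0.860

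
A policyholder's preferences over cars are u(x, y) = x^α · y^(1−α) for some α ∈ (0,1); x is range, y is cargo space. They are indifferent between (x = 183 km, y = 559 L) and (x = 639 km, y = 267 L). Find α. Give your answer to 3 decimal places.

α ≈ 0.371

Set the two utilities equal: 183^α·559^(1−α) = 639^α·267^(1−α).
Rearrange to (183/639)^α = (267/559)^(1−α) and take logs: α·-1.250418 = (1−α)·-0.738901.
With A = -1.250418 and B = -0.738901: α·A = (1−α)·B, so α = B/(A+B) = -0.738901/-1.989319 ≈ 0.371.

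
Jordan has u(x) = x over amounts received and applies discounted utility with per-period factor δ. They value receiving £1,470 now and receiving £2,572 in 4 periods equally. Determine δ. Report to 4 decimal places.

Indifference means u(1470) = δ^4 · u(2572), so δ^4 = u(1470)/u(2572).
With u(x) = x: δ^4 = 1470/2572 = 0.57154.
So δ = 0.57154^(1/4) ≈ 0.8695.

δ ≈ 0.8695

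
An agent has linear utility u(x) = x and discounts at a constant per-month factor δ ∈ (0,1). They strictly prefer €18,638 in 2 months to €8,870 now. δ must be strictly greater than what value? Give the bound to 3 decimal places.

The preference means 8870 < δ^2·18638.
So δ^2 > 8870/18638 = 0.47591; taking the square root of both positive sides preserves the inequality.
δ > (8870/18638)^(1/2) ≈ 0.690.

δ > 0.690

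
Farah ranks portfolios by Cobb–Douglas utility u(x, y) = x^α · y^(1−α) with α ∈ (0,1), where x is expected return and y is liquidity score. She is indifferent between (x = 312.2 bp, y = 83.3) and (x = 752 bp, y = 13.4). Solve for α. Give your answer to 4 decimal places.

The Cobb–Douglas utilities coincide, so 312.2^α·83.3^(1−α) = 752^α·13.4^(1−α).
Rearrange to (312.2/752)^α = (13.4/83.3)^(1−α) and take logs: α·-0.8790923 = (1−α)·-1.8271938.
With A = -0.8790923 and B = -1.8271938: α·A = (1−α)·B, so α = B/(A+B) = -1.8271938/-2.7062861 ≈ 0.6752.

α ≈ 0.6752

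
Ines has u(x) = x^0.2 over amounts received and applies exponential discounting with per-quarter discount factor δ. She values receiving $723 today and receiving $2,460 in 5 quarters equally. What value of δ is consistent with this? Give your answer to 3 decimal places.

Equating discounted utilities: u(723) = δ^5·u(2460) ⇒ δ^5 = u(723)/u(2460).
Since u(x) = x^0.2, δ^5 = (723/2460)^0.2 = 0.29390^0.2 = 0.78278.
Taking the 5th root: δ = 0.78278^(1/5) ≈ 0.952.

δ ≈ 0.952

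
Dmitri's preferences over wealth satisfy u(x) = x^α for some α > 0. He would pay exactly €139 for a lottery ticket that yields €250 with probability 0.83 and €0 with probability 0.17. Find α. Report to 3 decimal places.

α ≈ 0.317

EU(lottery) = 0.83·250^α + 0.17·0 = 0.83·250^α.
Setting u(139) equal to that: 139^α = 0.83·250^α ⇒ (139/250)^α = 0.83.
α = ln(0.83) / ln(139/250) = -0.186330/-0.586987 ≈ 0.317.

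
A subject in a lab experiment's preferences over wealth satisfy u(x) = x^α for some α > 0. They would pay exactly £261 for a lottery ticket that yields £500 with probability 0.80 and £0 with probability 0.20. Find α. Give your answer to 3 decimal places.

α ≈ 0.343

Since u(0) = 0, the lottery's EU is 0.80·500^α.
Indifference: 261^α = 0.80·500^α, so (261/500)^α = 0.80.
α = ln(0.80) / ln(261/500) = -0.223144/-0.650088 ≈ 0.343.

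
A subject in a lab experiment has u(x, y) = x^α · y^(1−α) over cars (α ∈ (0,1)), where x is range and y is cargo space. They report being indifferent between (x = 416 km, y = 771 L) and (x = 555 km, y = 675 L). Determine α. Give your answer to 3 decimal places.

Set the two utilities equal: 416^α·771^(1−α) = 555^α·675^(1−α).
(416/555)^α = (675/771)^(1−α); take logs: α·ln(416/555) = (1−α)·ln(675/771), i.e. α·-0.288283 = (1−α)·-0.132976.
So α/(1−α) = (-0.132976)/(-0.288283) = 0.461269, and α = 0.461269/1.461269 ≈ 0.316.

α ≈ 0.316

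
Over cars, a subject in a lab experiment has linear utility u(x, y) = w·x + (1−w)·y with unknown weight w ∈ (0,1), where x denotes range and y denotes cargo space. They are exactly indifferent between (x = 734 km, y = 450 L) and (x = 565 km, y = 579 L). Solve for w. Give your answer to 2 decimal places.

Equating utilities: w·734 + (1−w)·450 = w·565 + (1−w)·579.
Collecting terms: w·169 = (1−w)·129.
So w/(1−w) = 129/169 = 0.7633, giving w = 129/(169+129) = 0.43.

w = 0.43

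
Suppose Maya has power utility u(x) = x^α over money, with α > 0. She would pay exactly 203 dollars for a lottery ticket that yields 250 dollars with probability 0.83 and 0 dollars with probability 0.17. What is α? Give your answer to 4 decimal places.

EU(lottery) = 0.83·250^α + 0.17·0 = 0.83·250^α.
Equating: 203^α = 0.83·250^α, i.e. 0.8120^α = 0.83.
Take logs: α = ln 0.83 / ln(203/250) ≈ 0.894719.

α ≈ 0.8947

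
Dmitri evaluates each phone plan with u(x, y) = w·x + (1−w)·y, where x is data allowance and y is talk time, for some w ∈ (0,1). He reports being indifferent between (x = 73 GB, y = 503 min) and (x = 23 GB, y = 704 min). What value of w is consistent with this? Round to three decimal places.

w = 0.801

u(73,503) = u(23,704) means w·73 + (1−w)·503 = w·23 + (1−w)·704.
Rearranging, 50·w − 201·(1−w) = 0.
So w/(1−w) = 201/50 = 4.0200, giving w = 201/(50+201) = 0.801.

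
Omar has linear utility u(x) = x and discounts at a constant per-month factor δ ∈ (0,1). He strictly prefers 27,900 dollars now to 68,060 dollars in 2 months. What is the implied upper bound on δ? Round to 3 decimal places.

Under u(x) = x this choice says 27900 > δ^2·68060.
So δ^2 < 27900/68060 = 0.40993; taking the square root of both positive sides preserves the inequality.
δ < (27900/68060)^(1/2) ≈ 0.640.

δ < 0.640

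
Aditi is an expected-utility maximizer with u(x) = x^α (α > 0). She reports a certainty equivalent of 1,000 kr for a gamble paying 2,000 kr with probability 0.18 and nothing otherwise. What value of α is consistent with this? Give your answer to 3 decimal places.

α ≈ 2.474

The lottery's expected utility is 0.18·u(2000) + 0.82·u(0) = 0.18·2000^α (since u(0) = 0 for α > 0).
Equating: 1000^α = 0.18·2000^α, i.e. 0.5000^α = 0.18.
Taking logs: α·ln(1000/2000) = ln(0.18), so α = -1.714798 / -0.693147 ≈ 2.474.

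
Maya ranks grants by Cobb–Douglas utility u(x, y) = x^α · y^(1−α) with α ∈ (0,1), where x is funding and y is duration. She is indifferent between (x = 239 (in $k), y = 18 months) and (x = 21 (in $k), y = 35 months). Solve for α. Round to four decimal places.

Set the two utilities equal: 239^α·18^(1−α) = 21^α·35^(1−α).
Taking logs: α·ln 239 + (1−α)·ln 18 = α·ln 21 + (1−α)·ln 35, i.e. α·2.4319411 = (1−α)·0.6649763.
Thus α·(3.0969174) = 0.6649763, so α = 0.6649763/3.0969174 ≈ 0.2147.

α ≈ 0.2147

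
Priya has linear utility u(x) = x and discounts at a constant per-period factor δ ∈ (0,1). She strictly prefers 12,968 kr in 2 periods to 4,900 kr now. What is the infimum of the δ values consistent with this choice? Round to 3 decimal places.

The preference means 4900 < δ^2·12968.
Dividing by 12968: δ^2 > 0.37785. Both sides are positive, so the square root keeps the direction.
δ > (4900/12968)^(1/2) ≈ 0.615.

δ > 0.615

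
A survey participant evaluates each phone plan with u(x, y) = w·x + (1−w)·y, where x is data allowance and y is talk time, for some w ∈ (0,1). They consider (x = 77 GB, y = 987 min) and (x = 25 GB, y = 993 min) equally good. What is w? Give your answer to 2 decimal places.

Indifference: w·77 + (1−w)·987 = w·25 + (1−w)·993.
Collecting terms: w·52 = (1−w)·6.
The marginal rate of substitution is 6/52, so w = 6/(52+6) = 0.10.

w = 0.10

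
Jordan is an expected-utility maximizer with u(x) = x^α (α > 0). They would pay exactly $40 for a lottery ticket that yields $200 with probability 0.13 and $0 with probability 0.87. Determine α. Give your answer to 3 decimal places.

The lottery's expected utility is 0.13·u(200) + 0.87·u(0) = 0.13·200^α (since u(0) = 0 for α > 0).
Equating: 40^α = 0.13·200^α, i.e. 0.2000^α = 0.13.
Taking logs: α·ln(40/200) = ln(0.13), so α = -2.040221 / -1.609438 ≈ 1.268.

α ≈ 1.268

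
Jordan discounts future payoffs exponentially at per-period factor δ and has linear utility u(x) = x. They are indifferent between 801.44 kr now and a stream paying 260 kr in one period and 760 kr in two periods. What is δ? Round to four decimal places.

Present value of the stream is 260·δ + 760·δ². Indifference gives 260δ + 760δ² = 801.44.
Rearranged: 760δ² + 260δ − 801.44 = 0.
The positive root is δ = [−260 + √(260² + 4·760·801.44)] / (2·760) = (−260 + 1582.396)/1520 ≈ 0.8700.

δ ≈ 0.8700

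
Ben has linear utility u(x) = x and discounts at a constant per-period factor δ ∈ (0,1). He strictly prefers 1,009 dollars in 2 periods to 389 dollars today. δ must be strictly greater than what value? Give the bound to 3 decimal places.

Under u(x) = x this choice says 389 < δ^2·1009.
So δ^2 > 389/1009 = 0.38553; taking the square root of both positive sides preserves the inequality.
δ > (389/1009)^(1/2) ≈ 0.621.

δ > 0.621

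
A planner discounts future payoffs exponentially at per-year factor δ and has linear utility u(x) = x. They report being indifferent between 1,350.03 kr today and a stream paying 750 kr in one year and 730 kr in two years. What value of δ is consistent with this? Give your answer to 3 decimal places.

Equating present values: 1350.03 = 750δ + 730δ².
Rearranged: 730δ² + 750δ − 1350.03 = 0.
By the quadratic formula (taking the positive root), δ = (−750 + √4504587.60) / 1460 ≈ 0.940.

δ ≈ 0.940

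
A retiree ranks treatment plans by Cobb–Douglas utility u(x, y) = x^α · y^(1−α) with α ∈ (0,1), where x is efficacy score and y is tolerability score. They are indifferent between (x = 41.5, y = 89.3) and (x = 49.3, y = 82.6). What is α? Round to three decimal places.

α ≈ 0.312

The Cobb–Douglas utilities coincide, so 41.5^α·89.3^(1−α) = 49.3^α·82.6^(1−α).
(41.5/49.3)^α = (82.6/89.3)^(1−α); take logs: α·ln(41.5/49.3) = (1−α)·ln(82.6/89.3), i.e. α·-0.172231 = (1−α)·-0.077992.
With A = -0.172231 and B = -0.077992: α·A = (1−α)·B, so α = B/(A+B) = -0.077992/-0.250223 ≈ 0.312.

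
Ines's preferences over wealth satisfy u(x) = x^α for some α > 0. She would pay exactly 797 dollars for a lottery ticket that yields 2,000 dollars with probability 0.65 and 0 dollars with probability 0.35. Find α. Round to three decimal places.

The lottery's expected utility is 0.65·u(2000) + 0.35·u(0) = 0.65·2000^α (since u(0) = 0 for α > 0).
Indifference: 797^α = 0.65·2000^α, so (797/2000)^α = 0.65.
Taking logs: α·ln(797/2000) = ln(0.65), so α = -0.430783 / -0.920048 ≈ 0.468.

α ≈ 0.468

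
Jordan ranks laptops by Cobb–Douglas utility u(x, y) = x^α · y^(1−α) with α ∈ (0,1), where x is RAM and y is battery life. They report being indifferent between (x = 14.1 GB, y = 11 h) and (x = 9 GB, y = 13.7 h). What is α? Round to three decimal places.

α ≈ 0.328

Set the two utilities equal: 14.1^α·11^(1−α) = 9^α·13.7^(1−α).
(14.1/9)^α = (13.7/11)^(1−α); take logs: α·ln(14.1/9) = (1−α)·ln(13.7/11), i.e. α·0.448950 = (1−α)·0.219501.
With A = 0.448950 and B = 0.219501: α·A = (1−α)·B, so α = B/(A+B) = 0.219501/0.668451 ≈ 0.328.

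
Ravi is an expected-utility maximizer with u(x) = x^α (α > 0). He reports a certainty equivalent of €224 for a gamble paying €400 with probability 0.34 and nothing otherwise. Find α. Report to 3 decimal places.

α ≈ 1.861

EU(lottery) = 0.34·400^α + 0.66·0 = 0.34·400^α.
Indifference: 224^α = 0.34·400^α, so (224/400)^α = 0.34.
α = ln(0.34) / ln(224/400) = -1.078810/-0.579818 ≈ 1.861.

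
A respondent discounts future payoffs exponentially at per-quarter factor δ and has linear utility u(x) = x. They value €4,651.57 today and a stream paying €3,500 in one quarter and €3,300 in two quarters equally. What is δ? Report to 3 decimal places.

δ ≈ 0.770

Present value of the stream is 3500·δ + 3300·δ². Indifference gives 3500δ + 3300δ² = 4651.57.
That is, 3300δ² + 3500δ − 4651.57 = 0, a quadratic in δ.
By the quadratic formula (taking the positive root), δ = (−3500 + √73650724.00) / 6600 ≈ 0.770.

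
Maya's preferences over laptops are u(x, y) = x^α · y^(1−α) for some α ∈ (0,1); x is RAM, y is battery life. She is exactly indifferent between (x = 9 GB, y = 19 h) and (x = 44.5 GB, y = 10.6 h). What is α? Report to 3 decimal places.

α ≈ 0.267

Indifference: 9^α · 19^(1−α) = 44.5^α · 10.6^(1−α).
(9/44.5)^α = (10.6/19)^(1−α); take logs: α·ln(9/44.5) = (1−α)·ln(10.6/19), i.e. α·-1.598265 = (1−α)·-0.583585.
Thus α·(-2.181850) = -0.583585, so α = -0.583585/-2.181850 ≈ 0.267.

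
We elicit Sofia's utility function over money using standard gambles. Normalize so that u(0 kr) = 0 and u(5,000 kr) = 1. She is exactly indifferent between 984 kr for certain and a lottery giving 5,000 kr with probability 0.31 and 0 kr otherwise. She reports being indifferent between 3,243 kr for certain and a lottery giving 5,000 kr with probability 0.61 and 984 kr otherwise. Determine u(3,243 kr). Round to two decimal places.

0.73

The first gamble pins u(984 kr): it must equal 0.31·1 + 0.69·0 = 0.31.
The second indifference gives u(3,243 kr) = 0.61·u(5,000 kr) + 0.39·u(984 kr) = 0.61·1.00 + 0.39·0.31 = 0.7309.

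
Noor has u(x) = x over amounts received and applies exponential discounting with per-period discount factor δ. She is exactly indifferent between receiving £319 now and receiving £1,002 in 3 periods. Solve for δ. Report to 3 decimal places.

δ ≈ 0.683

Indifference means u(319) = δ^3 · u(1002), so δ^3 = u(319)/u(1002).
With u(x) = x: δ^3 = 319/1002 = 0.31836.
So δ = 0.31836^(1/3) ≈ 0.683.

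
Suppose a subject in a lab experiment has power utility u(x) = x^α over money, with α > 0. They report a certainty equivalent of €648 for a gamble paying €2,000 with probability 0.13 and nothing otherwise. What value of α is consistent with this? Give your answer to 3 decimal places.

EU(lottery) = 0.13·2000^α + 0.87·0 = 0.13·2000^α.
Indifference: 648^α = 0.13·2000^α, so (648/2000)^α = 0.13.
Taking logs: α·ln(648/2000) = ln(0.13), so α = -2.040221 / -1.127012 ≈ 1.810.

α ≈ 1.810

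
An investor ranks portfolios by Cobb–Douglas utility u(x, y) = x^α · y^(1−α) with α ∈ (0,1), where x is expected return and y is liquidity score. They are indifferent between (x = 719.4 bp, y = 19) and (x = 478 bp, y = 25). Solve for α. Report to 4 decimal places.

α ≈ 0.4017

The Cobb–Douglas utilities coincide, so 719.4^α·19^(1−α) = 478^α·25^(1−α).
Rearrange to (719.4/478)^α = (25/19)^(1−α) and take logs: α·0.4088068 = (1−α)·0.2744368.
So α/(1−α) = (0.2744368)/(0.4088068) = 0.6713117, and α = 0.6713117/1.6713117 ≈ 0.4017.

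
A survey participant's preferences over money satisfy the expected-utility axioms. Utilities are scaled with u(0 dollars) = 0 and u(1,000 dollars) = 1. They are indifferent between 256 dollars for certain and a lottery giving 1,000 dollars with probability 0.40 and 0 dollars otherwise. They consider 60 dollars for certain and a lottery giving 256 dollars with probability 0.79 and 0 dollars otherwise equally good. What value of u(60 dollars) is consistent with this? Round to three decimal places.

0.316

The first gamble pins u(256 dollars): it must equal 0.40·1 + 0.60·0 = 0.40.
The second indifference gives u(60 dollars) = 0.79·u(256 dollars) + 0.21·u(0 dollars) = 0.79·0.40 + 0.21·0.00 = 0.3160.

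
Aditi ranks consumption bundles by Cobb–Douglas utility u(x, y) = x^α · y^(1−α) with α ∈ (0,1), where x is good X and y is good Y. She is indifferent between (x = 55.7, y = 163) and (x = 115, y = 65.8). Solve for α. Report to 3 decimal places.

Set the two utilities equal: 55.7^α·163^(1−α) = 115^α·65.8^(1−α).
Taking logs: α·ln 55.7 + (1−α)·ln 163 = α·ln 115 + (1−α)·ln 65.8, i.e. α·-0.724952 = (1−α)·-0.907130.
Thus α·(-1.632082) = -0.907130, so α = -0.907130/-1.632082 ≈ 0.556.

α ≈ 0.556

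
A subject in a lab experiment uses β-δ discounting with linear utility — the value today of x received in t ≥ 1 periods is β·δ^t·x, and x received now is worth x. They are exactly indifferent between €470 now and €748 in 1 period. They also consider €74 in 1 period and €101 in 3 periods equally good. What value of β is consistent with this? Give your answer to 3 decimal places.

The second indifference involves only future payoffs, so β cancels: β·δ^1·74 = β·δ^3·101, giving δ^2 = 74/101 = 0.73267, so δ = 0.85596.
Substituting δ into 470 = β·δ·748: β = 470/(640.261) ≈ 0.734.

β ≈ 0.734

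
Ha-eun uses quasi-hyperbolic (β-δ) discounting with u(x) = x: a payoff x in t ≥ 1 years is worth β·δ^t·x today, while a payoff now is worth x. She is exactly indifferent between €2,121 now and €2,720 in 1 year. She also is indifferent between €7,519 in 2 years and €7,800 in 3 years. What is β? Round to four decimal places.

The second indifference involves only future payoffs, so β cancels: β·δ^2·7519 = β·δ^3·7800, giving δ = 7519/7800 = 0.96397.
Substituting δ into 2121 = β·δ·2720: β = 2121/(2622.010) ≈ 0.8089.

β ≈ 0.8089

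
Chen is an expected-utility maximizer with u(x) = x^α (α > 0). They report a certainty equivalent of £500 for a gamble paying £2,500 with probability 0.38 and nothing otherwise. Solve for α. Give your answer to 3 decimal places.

Since u(0) = 0, the lottery's EU is 0.38·2500^α.
Equating: 500^α = 0.38·2500^α, i.e. 0.2000^α = 0.38.
Taking logs: α·ln(500/2500) = ln(0.38), so α = -0.967584 / -1.609438 ≈ 0.601.

α ≈ 0.601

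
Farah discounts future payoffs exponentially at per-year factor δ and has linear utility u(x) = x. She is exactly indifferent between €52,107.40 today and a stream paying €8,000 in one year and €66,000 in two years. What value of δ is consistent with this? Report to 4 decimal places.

Equating present values: 52107.40 = 8000δ + 66000δ².
So 66000δ² + 8000δ − 52107.40 = 0.
The positive root is δ = [−8000 + √(8000² + 4·66000·52107.40)] / (2·66000) = (−8000 + 117560.000)/132000 ≈ 0.8300.

δ ≈ 0.8300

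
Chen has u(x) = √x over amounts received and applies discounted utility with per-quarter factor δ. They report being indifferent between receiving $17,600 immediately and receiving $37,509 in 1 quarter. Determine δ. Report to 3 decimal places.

δ ≈ 0.685

Indifference means u(17600) = δ · u(37509), so δ = u(17600)/u(37509).
Since u(x) = √x, δ = √(17600/37509) = 0.68500.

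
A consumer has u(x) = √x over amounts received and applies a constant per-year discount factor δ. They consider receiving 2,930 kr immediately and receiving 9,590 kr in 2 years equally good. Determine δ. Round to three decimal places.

δ ≈ 0.743

The payoff in 2 years is discounted by δ^2, so u(2930) = δ^2·u(9590) and δ^2 = u(2930)/u(9590).
With u(x) = √x: δ^2 = √2930/√9590 = √(2930/9590) = 0.55274.
So δ = 0.55274^(1/2) ≈ 0.743.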